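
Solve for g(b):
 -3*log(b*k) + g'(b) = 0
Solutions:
 g(b) = C1 + 3*b*log(b*k) - 3*b


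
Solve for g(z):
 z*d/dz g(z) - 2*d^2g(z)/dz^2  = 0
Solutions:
 g(z) = C1 + C2*erfi(z/2)


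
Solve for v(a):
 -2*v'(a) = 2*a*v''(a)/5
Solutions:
 v(a) = C1 + C2/a^4


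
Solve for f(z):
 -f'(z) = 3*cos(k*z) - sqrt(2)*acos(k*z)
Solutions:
 f(z) = C1 - 3*Piecewise((sin(k*z)/k, Ne(k, 0)), (z, True)) + sqrt(2)*Piecewise((z*acos(k*z) - sqrt(-k^2*z^2 + 1)/k, Ne(k, 0)), (pi*z/2, True))


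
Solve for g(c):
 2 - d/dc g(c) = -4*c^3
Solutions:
 g(c) = C1 + c^4 + 2*c


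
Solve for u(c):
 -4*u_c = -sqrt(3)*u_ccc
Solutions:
 u(c) = C1 + C2*exp(-2*3^(3/4)*c/3) + C3*exp(2*3^(3/4)*c/3)


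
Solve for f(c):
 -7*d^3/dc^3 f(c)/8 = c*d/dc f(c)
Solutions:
 f(c) = C1 + Integral(C2*airyai(-2*7^(2/3)*c/7) + C3*airybi(-2*7^(2/3)*c/7), c)


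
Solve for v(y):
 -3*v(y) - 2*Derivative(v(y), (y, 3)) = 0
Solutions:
 v(y) = C3*exp(-2^(2/3)*3^(1/3)*y/2) + (C1*sin(2^(2/3)*3^(5/6)*y/4) + C2*cos(2^(2/3)*3^(5/6)*y/4))*exp(2^(2/3)*3^(1/3)*y/4)


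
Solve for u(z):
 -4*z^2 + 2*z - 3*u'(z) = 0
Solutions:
 u(z) = C1 - 4*z^3/9 + z^2/3


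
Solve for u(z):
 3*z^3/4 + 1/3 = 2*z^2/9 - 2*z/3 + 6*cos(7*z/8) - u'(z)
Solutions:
 u(z) = C1 - 3*z^4/16 + 2*z^3/27 - z^2/3 - z/3 + 48*sin(7*z/8)/7


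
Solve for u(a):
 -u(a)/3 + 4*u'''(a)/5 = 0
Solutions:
 u(a) = C3*exp(90^(1/3)*a/6) + (C1*sin(10^(1/3)*3^(1/6)*a/4) + C2*cos(10^(1/3)*3^(1/6)*a/4))*exp(-90^(1/3)*a/12)


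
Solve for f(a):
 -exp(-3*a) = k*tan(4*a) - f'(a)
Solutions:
 f(a) = C1 + k*log(tan(4*a)^2 + 1)/8 - exp(-3*a)/3


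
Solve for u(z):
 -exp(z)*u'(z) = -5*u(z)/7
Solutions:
 u(z) = C1*exp(-5*exp(-z)/7)


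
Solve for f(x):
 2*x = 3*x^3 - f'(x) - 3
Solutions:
 f(x) = C1 + 3*x^4/4 - x^2 - 3*x


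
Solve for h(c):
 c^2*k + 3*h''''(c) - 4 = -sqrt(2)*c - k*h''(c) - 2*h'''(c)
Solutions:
 h(c) = C1 + C2*c + C3*exp(c*(sqrt(1 - 3*k) - 1)/3) + C4*exp(-c*(sqrt(1 - 3*k) + 1)/3) - c^4/12 + c^3*(4 - sqrt(2))/(6*k) + c^2*(5 - 4/k + sqrt(2)/k)/k


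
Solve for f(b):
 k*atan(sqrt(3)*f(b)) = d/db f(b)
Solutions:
 Integral(1/atan(sqrt(3)*_y), (_y, f(b))) = C1 + b*k


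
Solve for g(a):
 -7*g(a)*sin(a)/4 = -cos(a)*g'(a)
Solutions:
 g(a) = C1/cos(a)^(7/4)


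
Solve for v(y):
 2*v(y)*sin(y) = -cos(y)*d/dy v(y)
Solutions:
 v(y) = C1*cos(y)^2


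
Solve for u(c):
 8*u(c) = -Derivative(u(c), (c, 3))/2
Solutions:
 u(c) = C3*exp(-2*2^(1/3)*c) + (C1*sin(2^(1/3)*sqrt(3)*c) + C2*cos(2^(1/3)*sqrt(3)*c))*exp(2^(1/3)*c)


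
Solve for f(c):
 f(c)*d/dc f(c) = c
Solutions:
 f(c) = -sqrt(C1 + c^2)
 f(c) = sqrt(C1 + c^2)


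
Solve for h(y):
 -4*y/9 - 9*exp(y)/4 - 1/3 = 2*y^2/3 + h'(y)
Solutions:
 h(y) = C1 - 2*y^3/9 - 2*y^2/9 - y/3 - 9*exp(y)/4


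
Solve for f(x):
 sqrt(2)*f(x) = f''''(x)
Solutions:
 f(x) = C1*exp(-2^(1/8)*x) + C2*exp(2^(1/8)*x) + C3*sin(2^(1/8)*x) + C4*cos(2^(1/8)*x)


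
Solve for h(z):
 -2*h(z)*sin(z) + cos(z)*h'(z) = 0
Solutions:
 h(z) = C1/cos(z)^2


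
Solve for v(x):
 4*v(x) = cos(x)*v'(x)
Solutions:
 v(x) = C1*(sin(x)^2 + 2*sin(x) + 1)/(sin(x)^2 - 2*sin(x) + 1)


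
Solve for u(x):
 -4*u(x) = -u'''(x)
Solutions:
 u(x) = C3*exp(2^(2/3)*x) + (C1*sin(2^(2/3)*sqrt(3)*x/2) + C2*cos(2^(2/3)*sqrt(3)*x/2))*exp(-2^(2/3)*x/2)


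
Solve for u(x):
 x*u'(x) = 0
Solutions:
 u(x) = C1


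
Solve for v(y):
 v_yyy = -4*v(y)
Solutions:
 v(y) = C3*exp(-2^(2/3)*y) + (C1*sin(2^(2/3)*sqrt(3)*y/2) + C2*cos(2^(2/3)*sqrt(3)*y/2))*exp(2^(2/3)*y/2)


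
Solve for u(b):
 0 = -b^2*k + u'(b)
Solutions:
 u(b) = C1 + b^3*k/3


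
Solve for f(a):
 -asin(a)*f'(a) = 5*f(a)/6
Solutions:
 f(a) = C1*exp(-5*Integral(1/asin(a), a)/6)


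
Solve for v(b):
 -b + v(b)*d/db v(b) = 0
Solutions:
 v(b) = -sqrt(C1 + b^2)
 v(b) = sqrt(C1 + b^2)


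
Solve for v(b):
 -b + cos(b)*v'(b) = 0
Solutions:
 v(b) = C1 + Integral(b/cos(b), b)


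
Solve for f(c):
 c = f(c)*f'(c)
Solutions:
 f(c) = -sqrt(C1 + c^2)
 f(c) = sqrt(C1 + c^2)


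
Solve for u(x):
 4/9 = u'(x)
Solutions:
 u(x) = C1 + 4*x/9


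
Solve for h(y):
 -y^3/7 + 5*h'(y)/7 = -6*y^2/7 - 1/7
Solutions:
 h(y) = C1 + y^4/20 - 2*y^3/5 - y/5


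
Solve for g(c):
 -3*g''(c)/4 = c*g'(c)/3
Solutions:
 g(c) = C1 + C2*erf(sqrt(2)*c/3)


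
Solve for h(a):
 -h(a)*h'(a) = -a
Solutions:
 h(a) = -sqrt(C1 + a^2)
 h(a) = sqrt(C1 + a^2)


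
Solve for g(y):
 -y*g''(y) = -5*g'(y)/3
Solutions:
 g(y) = C1 + C2*y^(8/3)


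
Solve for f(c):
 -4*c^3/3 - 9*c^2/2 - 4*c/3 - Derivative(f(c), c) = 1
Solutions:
 f(c) = C1 - c^4/3 - 3*c^3/2 - 2*c^2/3 - c


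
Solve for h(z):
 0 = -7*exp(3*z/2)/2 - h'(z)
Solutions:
 h(z) = C1 - 7*exp(3*z/2)/3


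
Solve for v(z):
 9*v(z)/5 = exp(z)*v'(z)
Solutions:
 v(z) = C1*exp(-9*exp(-z)/5)


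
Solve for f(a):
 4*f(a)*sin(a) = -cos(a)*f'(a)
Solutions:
 f(a) = C1*cos(a)^4


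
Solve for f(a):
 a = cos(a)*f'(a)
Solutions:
 f(a) = C1 + Integral(a/cos(a), a)


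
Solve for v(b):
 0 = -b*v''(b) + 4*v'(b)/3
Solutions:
 v(b) = C1 + C2*b^(7/3)


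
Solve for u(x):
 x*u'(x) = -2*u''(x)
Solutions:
 u(x) = C1 + C2*erf(x/2)


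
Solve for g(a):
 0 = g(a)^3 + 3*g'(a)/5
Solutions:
 g(a) = -sqrt(6)*sqrt(-1/(C1 - 5*a))/2
 g(a) = sqrt(6)*sqrt(-1/(C1 - 5*a))/2


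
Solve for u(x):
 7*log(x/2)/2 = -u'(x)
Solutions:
 u(x) = C1 - 7*x*log(x)/2 + 7*x*log(2)/2 + 7*x/2


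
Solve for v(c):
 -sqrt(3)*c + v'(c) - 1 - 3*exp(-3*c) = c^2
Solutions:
 v(c) = C1 + c^3/3 + sqrt(3)*c^2/2 + c - exp(-3*c)


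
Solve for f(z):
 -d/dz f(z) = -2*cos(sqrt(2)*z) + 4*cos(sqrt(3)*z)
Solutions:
 f(z) = C1 + sqrt(2)*sin(sqrt(2)*z) - 4*sqrt(3)*sin(sqrt(3)*z)/3


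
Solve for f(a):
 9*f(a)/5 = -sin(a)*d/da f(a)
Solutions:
 f(a) = C1*(cos(a) + 1)^(9/10)/(cos(a) - 1)^(9/10)


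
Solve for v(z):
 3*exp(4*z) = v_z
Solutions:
 v(z) = C1 + 3*exp(4*z)/4


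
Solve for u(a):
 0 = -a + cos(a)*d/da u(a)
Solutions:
 u(a) = C1 + Integral(a/cos(a), a)


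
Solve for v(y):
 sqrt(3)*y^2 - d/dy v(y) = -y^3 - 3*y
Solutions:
 v(y) = C1 + y^4/4 + sqrt(3)*y^3/3 + 3*y^2/2


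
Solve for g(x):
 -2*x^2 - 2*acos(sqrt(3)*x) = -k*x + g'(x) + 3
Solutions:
 g(x) = C1 + k*x^2/2 - 2*x^3/3 - 2*x*acos(sqrt(3)*x) - 3*x + 2*sqrt(3)*sqrt(1 - 3*x^2)/3


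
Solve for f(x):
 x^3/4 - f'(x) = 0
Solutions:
 f(x) = C1 + x^4/16


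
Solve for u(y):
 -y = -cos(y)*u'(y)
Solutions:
 u(y) = C1 + Integral(y/cos(y), y)


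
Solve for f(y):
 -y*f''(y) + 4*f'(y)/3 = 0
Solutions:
 f(y) = C1 + C2*y^(7/3)


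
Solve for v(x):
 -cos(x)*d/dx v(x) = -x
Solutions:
 v(x) = C1 + Integral(x/cos(x), x)


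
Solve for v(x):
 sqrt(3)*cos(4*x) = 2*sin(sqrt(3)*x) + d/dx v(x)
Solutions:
 v(x) = C1 + sqrt(3)*sin(4*x)/4 + 2*sqrt(3)*cos(sqrt(3)*x)/3


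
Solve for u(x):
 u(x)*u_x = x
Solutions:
 u(x) = -sqrt(C1 + x^2)
 u(x) = sqrt(C1 + x^2)


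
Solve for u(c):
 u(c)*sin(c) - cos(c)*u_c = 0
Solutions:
 u(c) = C1/cos(c)


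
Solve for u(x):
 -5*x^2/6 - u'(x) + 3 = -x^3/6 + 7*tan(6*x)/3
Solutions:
 u(x) = C1 + x^4/24 - 5*x^3/18 + 3*x + 7*log(cos(6*x))/18


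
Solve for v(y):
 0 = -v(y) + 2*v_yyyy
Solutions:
 v(y) = C1*exp(-2^(3/4)*y/2) + C2*exp(2^(3/4)*y/2) + C3*sin(2^(3/4)*y/2) + C4*cos(2^(3/4)*y/2)


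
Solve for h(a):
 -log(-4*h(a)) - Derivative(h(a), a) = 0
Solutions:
 Integral(1/(log(-_y) + 2*log(2)), (_y, h(a))) = C1 - a


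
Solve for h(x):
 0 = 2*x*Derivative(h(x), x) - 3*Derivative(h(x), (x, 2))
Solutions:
 h(x) = C1 + C2*erfi(sqrt(3)*x/3)


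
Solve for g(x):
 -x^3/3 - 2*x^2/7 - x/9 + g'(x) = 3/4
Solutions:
 g(x) = C1 + x^4/12 + 2*x^3/21 + x^2/18 + 3*x/4


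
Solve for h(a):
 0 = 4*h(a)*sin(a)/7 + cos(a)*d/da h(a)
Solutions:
 h(a) = C1*cos(a)^(4/7)


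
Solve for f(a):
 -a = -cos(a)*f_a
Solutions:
 f(a) = C1 + Integral(a/cos(a), a)


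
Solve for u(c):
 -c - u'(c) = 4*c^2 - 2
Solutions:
 u(c) = C1 - 4*c^3/3 - c^2/2 + 2*c


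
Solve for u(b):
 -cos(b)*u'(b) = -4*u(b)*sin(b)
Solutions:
 u(b) = C1/cos(b)^4


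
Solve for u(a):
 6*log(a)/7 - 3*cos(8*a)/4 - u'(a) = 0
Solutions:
 u(a) = C1 + 6*a*log(a)/7 - 6*a/7 - 3*sin(8*a)/32


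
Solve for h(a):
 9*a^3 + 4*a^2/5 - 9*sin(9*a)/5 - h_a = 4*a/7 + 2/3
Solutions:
 h(a) = C1 + 9*a^4/4 + 4*a^3/15 - 2*a^2/7 - 2*a/3 + cos(9*a)/5


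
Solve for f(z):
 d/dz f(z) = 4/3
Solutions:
 f(z) = C1 + 4*z/3


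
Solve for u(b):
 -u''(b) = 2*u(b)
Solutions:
 u(b) = C1*sin(sqrt(2)*b) + C2*cos(sqrt(2)*b)


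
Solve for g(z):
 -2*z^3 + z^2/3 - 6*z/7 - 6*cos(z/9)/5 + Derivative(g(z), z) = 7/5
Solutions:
 g(z) = C1 + z^4/2 - z^3/9 + 3*z^2/7 + 7*z/5 + 54*sin(z/9)/5


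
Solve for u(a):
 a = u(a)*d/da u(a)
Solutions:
 u(a) = -sqrt(C1 + a^2)
 u(a) = sqrt(C1 + a^2)


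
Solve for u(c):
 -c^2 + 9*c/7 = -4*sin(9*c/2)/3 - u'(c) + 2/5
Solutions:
 u(c) = C1 + c^3/3 - 9*c^2/14 + 2*c/5 + 8*cos(9*c/2)/27


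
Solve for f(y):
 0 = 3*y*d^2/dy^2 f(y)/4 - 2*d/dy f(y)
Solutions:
 f(y) = C1 + C2*y^(11/3)


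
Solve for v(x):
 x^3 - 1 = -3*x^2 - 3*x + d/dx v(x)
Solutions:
 v(x) = C1 + x^4/4 + x^3 + 3*x^2/2 - x


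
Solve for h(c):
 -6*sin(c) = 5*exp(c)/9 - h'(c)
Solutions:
 h(c) = C1 + 5*exp(c)/9 - 6*cos(c)


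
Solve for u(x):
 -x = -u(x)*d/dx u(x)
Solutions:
 u(x) = -sqrt(C1 + x^2)
 u(x) = sqrt(C1 + x^2)


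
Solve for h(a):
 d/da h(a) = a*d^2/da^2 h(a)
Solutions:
 h(a) = C1 + C2*a^2


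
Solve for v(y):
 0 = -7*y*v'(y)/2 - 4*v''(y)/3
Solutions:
 v(y) = C1 + C2*erf(sqrt(21)*y/4)


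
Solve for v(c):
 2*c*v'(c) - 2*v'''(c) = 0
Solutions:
 v(c) = C1 + Integral(C2*airyai(c) + C3*airybi(c), c)


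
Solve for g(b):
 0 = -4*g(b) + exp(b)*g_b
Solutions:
 g(b) = C1*exp(-4*exp(-b))


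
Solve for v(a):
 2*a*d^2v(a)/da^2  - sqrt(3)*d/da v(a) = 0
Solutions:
 v(a) = C1 + C2*a^(sqrt(3)/2 + 1)


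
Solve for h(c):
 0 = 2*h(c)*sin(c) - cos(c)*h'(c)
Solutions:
 h(c) = C1/cos(c)^2


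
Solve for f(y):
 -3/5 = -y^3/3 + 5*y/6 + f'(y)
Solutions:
 f(y) = C1 + y^4/12 - 5*y^2/12 - 3*y/5


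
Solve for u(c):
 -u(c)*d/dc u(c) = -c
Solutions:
 u(c) = -sqrt(C1 + c^2)
 u(c) = sqrt(C1 + c^2)


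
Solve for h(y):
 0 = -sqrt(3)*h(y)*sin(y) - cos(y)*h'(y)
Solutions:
 h(y) = C1*cos(y)^(sqrt(3))


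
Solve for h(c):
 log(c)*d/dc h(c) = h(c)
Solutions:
 h(c) = C1*exp(li(c))


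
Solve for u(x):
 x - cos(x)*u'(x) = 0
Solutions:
 u(x) = C1 + Integral(x/cos(x), x)


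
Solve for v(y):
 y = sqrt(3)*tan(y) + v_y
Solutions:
 v(y) = C1 + y^2/2 + sqrt(3)*log(cos(y))


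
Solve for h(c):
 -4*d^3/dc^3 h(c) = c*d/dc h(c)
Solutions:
 h(c) = C1 + Integral(C2*airyai(-2^(1/3)*c/2) + C3*airybi(-2^(1/3)*c/2), c)


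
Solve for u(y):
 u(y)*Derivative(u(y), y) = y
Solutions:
 u(y) = -sqrt(C1 + y^2)
 u(y) = sqrt(C1 + y^2)


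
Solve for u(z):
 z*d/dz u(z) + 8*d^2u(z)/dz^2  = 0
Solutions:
 u(z) = C1 + C2*erf(z/4)


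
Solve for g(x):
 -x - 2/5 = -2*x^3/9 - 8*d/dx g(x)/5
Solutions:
 g(x) = C1 - 5*x^4/144 + 5*x^2/16 + x/4


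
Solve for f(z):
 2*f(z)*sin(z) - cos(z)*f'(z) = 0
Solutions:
 f(z) = C1/cos(z)^2


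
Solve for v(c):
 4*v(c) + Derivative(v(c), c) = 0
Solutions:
 v(c) = C1*exp(-4*c)


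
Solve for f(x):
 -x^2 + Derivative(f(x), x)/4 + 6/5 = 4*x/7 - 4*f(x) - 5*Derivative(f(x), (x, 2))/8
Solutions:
 f(x) = x^2/4 + 25*x/224 + (C1*sin(sqrt(159)*x/5) + C2*cos(sqrt(159)*x/5))*exp(-x/5) - 6901/17920


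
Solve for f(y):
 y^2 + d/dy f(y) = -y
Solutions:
 f(y) = C1 - y^3/3 - y^2/2


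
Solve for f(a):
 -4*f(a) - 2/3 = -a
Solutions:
 f(a) = a/4 - 1/6


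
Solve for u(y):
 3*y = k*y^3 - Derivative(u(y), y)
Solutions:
 u(y) = C1 + k*y^4/4 - 3*y^2/2


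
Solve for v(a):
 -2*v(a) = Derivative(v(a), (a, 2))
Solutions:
 v(a) = C1*sin(sqrt(2)*a) + C2*cos(sqrt(2)*a)


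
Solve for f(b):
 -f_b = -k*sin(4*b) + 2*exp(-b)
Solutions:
 f(b) = C1 - k*cos(4*b)/4 + 2*exp(-b)


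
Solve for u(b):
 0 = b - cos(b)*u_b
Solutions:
 u(b) = C1 + Integral(b/cos(b), b)


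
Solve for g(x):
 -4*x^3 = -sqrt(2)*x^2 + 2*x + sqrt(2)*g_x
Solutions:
 g(x) = C1 - sqrt(2)*x^4/2 + x^3/3 - sqrt(2)*x^2/2


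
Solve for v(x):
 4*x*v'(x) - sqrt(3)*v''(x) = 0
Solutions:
 v(x) = C1 + C2*erfi(sqrt(2)*3^(3/4)*x/3)


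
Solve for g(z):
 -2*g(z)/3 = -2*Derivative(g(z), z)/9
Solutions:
 g(z) = C1*exp(3*z)


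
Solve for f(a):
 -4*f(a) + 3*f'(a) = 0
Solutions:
 f(a) = C1*exp(4*a/3)


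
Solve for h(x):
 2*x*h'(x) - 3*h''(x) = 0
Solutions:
 h(x) = C1 + C2*erfi(sqrt(3)*x/3)


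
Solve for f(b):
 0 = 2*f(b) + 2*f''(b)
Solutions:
 f(b) = C1*sin(b) + C2*cos(b)


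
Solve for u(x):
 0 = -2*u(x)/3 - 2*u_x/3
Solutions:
 u(x) = C1*exp(-x)


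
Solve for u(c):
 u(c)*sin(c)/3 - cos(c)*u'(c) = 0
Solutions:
 u(c) = C1/cos(c)^(1/3)


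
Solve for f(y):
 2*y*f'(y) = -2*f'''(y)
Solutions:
 f(y) = C1 + Integral(C2*airyai(-y) + C3*airybi(-y), y)


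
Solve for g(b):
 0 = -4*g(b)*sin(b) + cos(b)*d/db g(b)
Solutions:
 g(b) = C1/cos(b)^4


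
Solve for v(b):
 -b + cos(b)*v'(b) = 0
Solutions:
 v(b) = C1 + Integral(b/cos(b), b)


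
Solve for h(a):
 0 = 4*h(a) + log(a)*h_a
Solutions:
 h(a) = C1*exp(-4*li(a))


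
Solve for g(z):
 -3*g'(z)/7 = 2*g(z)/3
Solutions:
 g(z) = C1*exp(-14*z/9)


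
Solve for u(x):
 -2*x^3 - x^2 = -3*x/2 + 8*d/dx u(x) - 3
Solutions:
 u(x) = C1 - x^4/16 - x^3/24 + 3*x^2/32 + 3*x/8


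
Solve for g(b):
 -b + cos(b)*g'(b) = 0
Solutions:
 g(b) = C1 + Integral(b/cos(b), b)


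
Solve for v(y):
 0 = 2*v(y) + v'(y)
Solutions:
 v(y) = C1*exp(-2*y)


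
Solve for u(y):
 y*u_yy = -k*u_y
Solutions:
 u(y) = C1 + y^(1 - re(k))*(C2*sin(log(y)*Abs(im(k))) + C3*cos(log(y)*im(k)))


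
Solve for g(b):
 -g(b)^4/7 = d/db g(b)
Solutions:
 g(b) = 7^(1/3)*(1/(C1 + 3*b))^(1/3)
 g(b) = 7^(1/3)*(-3^(2/3) - 3*3^(1/6)*I)*(1/(C1 + b))^(1/3)/6
 g(b) = 7^(1/3)*(-3^(2/3) + 3*3^(1/6)*I)*(1/(C1 + b))^(1/3)/6


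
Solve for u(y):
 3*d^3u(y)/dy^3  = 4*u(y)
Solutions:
 u(y) = C3*exp(6^(2/3)*y/3) + (C1*sin(2^(2/3)*3^(1/6)*y/2) + C2*cos(2^(2/3)*3^(1/6)*y/2))*exp(-6^(2/3)*y/6)


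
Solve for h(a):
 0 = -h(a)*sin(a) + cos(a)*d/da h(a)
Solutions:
 h(a) = C1/cos(a)


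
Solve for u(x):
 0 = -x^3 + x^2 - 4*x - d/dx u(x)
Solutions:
 u(x) = C1 - x^4/4 + x^3/3 - 2*x^2


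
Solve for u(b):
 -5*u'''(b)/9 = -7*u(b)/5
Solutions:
 u(b) = C3*exp(315^(1/3)*b/5) + (C1*sin(3*3^(1/6)*35^(1/3)*b/10) + C2*cos(3*3^(1/6)*35^(1/3)*b/10))*exp(-315^(1/3)*b/10)


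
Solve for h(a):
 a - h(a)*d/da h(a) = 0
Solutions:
 h(a) = -sqrt(C1 + a^2)
 h(a) = sqrt(C1 + a^2)


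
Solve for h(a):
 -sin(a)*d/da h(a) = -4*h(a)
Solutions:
 h(a) = C1*(cos(a)^2 - 2*cos(a) + 1)/(cos(a)^2 + 2*cos(a) + 1)


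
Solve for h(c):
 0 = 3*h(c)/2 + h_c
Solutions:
 h(c) = C1*exp(-3*c/2)


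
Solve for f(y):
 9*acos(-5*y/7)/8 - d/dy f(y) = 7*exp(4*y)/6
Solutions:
 f(y) = C1 + 9*y*acos(-5*y/7)/8 + 9*sqrt(49 - 25*y^2)/40 - 7*exp(4*y)/24


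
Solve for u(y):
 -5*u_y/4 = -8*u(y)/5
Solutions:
 u(y) = C1*exp(32*y/25)


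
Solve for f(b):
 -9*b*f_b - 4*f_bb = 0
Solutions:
 f(b) = C1 + C2*erf(3*sqrt(2)*b/4)


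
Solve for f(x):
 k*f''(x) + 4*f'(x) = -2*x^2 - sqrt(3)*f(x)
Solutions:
 f(x) = C1*exp(x*(sqrt(-sqrt(3)*k + 4) - 2)/k) + C2*exp(-x*(sqrt(-sqrt(3)*k + 4) + 2)/k) + 4*k/3 - 2*sqrt(3)*x^2/3 + 16*x/3 - 64*sqrt(3)/9


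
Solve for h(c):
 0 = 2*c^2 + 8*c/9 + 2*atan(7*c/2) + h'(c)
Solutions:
 h(c) = C1 - 2*c^3/3 - 4*c^2/9 - 2*c*atan(7*c/2) + 2*log(49*c^2 + 4)/7


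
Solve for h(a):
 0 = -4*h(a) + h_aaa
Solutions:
 h(a) = C3*exp(2^(2/3)*a) + (C1*sin(2^(2/3)*sqrt(3)*a/2) + C2*cos(2^(2/3)*sqrt(3)*a/2))*exp(-2^(2/3)*a/2)


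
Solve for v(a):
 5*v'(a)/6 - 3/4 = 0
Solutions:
 v(a) = C1 + 9*a/10


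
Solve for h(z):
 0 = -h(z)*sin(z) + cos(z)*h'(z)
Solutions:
 h(z) = C1/cos(z)


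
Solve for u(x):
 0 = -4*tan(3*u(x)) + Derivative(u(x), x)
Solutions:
 u(x) = -asin(C1*exp(12*x))/3 + pi/3
 u(x) = asin(C1*exp(12*x))/3


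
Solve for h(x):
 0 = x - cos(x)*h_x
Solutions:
 h(x) = C1 + Integral(x/cos(x), x)


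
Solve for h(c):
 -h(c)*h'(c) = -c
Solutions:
 h(c) = -sqrt(C1 + c^2)
 h(c) = sqrt(C1 + c^2)


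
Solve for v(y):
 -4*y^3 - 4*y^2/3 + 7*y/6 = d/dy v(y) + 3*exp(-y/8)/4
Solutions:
 v(y) = C1 - y^4 - 4*y^3/9 + 7*y^2/12 + 6*exp(-y/8)


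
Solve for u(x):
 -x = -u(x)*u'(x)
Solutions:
 u(x) = -sqrt(C1 + x^2)
 u(x) = sqrt(C1 + x^2)


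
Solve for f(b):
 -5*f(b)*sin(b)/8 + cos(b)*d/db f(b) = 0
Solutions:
 f(b) = C1/cos(b)^(5/8)


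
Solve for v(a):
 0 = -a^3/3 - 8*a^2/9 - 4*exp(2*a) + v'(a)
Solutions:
 v(a) = C1 + a^4/12 + 8*a^3/27 + 2*exp(2*a)


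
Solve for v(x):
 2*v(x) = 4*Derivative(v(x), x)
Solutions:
 v(x) = C1*exp(x/2)


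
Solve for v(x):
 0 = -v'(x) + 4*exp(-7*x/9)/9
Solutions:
 v(x) = C1 - 4*exp(-7*x/9)/7


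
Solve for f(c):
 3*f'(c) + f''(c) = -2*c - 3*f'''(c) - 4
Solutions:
 f(c) = C1 - c^2/3 - 10*c/9 + (C2*sin(sqrt(35)*c/6) + C3*cos(sqrt(35)*c/6))*exp(-c/6)


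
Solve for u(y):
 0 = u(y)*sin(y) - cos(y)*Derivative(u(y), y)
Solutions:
 u(y) = C1/cos(y)


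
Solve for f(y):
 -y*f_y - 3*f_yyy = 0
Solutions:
 f(y) = C1 + Integral(C2*airyai(-3^(2/3)*y/3) + C3*airybi(-3^(2/3)*y/3), y)


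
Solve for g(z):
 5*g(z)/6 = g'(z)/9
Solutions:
 g(z) = C1*exp(15*z/2)


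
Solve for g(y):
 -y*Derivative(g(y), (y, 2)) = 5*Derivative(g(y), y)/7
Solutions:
 g(y) = C1 + C2*y^(2/7)


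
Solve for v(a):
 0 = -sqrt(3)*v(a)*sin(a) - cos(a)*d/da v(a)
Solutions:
 v(a) = C1*cos(a)^(sqrt(3))


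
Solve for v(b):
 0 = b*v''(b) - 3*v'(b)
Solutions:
 v(b) = C1 + C2*b^4


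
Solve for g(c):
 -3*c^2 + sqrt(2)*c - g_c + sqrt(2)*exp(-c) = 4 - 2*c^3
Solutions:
 g(c) = C1 + c^4/2 - c^3 + sqrt(2)*c^2/2 - 4*c - sqrt(2)*exp(-c)


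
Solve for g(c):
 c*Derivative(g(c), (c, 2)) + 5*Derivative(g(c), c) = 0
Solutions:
 g(c) = C1 + C2/c^4


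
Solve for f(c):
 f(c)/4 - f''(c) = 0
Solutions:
 f(c) = C1*exp(-c/2) + C2*exp(c/2)


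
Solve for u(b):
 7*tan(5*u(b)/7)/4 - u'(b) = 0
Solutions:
 u(b) = -7*asin(C1*exp(5*b/4))/5 + 7*pi/5
 u(b) = 7*asin(C1*exp(5*b/4))/5


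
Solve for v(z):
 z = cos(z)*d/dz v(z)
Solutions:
 v(z) = C1 + Integral(z/cos(z), z)


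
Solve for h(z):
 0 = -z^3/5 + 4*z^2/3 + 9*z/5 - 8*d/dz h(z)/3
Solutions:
 h(z) = C1 - 3*z^4/160 + z^3/6 + 27*z^2/80


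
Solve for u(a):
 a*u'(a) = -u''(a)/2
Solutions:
 u(a) = C1 + C2*erf(a)


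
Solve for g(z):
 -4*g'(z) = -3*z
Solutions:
 g(z) = C1 + 3*z^2/8


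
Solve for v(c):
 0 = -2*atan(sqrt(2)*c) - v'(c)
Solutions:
 v(c) = C1 - 2*c*atan(sqrt(2)*c) + sqrt(2)*log(2*c^2 + 1)/2


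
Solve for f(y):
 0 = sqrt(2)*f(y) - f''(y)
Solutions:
 f(y) = C1*exp(-2^(1/4)*y) + C2*exp(2^(1/4)*y)


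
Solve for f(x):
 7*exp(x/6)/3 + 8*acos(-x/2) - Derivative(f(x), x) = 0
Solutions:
 f(x) = C1 + 8*x*acos(-x/2) + 8*sqrt(4 - x^2) + 14*exp(x/6)


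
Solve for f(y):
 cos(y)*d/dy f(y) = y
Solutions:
 f(y) = C1 + Integral(y/cos(y), y)


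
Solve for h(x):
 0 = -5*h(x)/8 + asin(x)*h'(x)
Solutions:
 h(x) = C1*exp(5*Integral(1/asin(x), x)/8)


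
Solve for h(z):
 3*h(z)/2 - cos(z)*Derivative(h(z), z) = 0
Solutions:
 h(z) = C1*(sin(z) + 1)^(3/4)/(sin(z) - 1)^(3/4)


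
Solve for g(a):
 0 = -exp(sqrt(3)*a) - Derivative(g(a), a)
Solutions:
 g(a) = C1 - sqrt(3)*exp(sqrt(3)*a)/3


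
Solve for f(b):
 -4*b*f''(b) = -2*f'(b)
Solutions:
 f(b) = C1 + C2*b^(3/2)


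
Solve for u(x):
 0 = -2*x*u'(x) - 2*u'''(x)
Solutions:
 u(x) = C1 + Integral(C2*airyai(-x) + C3*airybi(-x), x)


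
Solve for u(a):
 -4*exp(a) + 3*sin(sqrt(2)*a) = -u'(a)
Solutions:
 u(a) = C1 + 4*exp(a) + 3*sqrt(2)*cos(sqrt(2)*a)/2


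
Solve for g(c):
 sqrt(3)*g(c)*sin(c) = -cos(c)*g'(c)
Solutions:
 g(c) = C1*cos(c)^(sqrt(3))


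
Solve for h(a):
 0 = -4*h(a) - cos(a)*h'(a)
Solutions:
 h(a) = C1*(sin(a)^2 - 2*sin(a) + 1)/(sin(a)^2 + 2*sin(a) + 1)


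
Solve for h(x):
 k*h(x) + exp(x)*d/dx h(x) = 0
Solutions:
 h(x) = C1*exp(k*exp(-x))


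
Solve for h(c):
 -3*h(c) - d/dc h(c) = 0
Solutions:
 h(c) = C1*exp(-3*c)


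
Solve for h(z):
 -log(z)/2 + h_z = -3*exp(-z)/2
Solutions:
 h(z) = C1 + z*log(z)/2 - z/2 + 3*exp(-z)/2


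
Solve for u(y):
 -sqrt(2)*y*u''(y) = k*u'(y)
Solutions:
 u(y) = C1 + y^(-sqrt(2)*re(k)/2 + 1)*(C2*sin(sqrt(2)*log(y)*Abs(im(k))/2) + C3*cos(sqrt(2)*log(y)*im(k)/2))


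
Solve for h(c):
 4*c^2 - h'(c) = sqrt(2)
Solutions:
 h(c) = C1 + 4*c^3/3 - sqrt(2)*c


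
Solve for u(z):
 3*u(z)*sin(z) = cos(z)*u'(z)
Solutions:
 u(z) = C1/cos(z)^3


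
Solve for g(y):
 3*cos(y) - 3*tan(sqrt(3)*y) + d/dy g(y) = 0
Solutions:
 g(y) = C1 - sqrt(3)*log(cos(sqrt(3)*y)) - 3*sin(y)


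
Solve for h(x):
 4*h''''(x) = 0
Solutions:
 h(x) = C1 + C2*x + C3*x^2 + C4*x^3


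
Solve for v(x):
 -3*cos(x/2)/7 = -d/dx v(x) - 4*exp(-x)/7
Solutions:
 v(x) = C1 + 6*sin(x/2)/7 + 4*exp(-x)/7


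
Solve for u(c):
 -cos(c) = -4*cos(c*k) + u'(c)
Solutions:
 u(c) = C1 - sin(c) + 4*sin(c*k)/k


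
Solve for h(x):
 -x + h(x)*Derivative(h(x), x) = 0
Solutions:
 h(x) = -sqrt(C1 + x^2)
 h(x) = sqrt(C1 + x^2)


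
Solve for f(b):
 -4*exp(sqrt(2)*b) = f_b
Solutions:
 f(b) = C1 - 2*sqrt(2)*exp(sqrt(2)*b)


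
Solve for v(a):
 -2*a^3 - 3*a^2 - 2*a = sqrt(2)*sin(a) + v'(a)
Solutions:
 v(a) = C1 - a^4/2 - a^3 - a^2 + sqrt(2)*cos(a)


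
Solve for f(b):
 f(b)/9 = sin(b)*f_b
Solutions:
 f(b) = C1*(cos(b) - 1)^(1/18)/(cos(b) + 1)^(1/18)


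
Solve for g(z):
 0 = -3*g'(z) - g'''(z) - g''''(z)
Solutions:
 g(z) = C1 + C2*exp(z*(-4 + 2*2^(1/3)/(9*sqrt(85) + 83)^(1/3) + 2^(2/3)*(9*sqrt(85) + 83)^(1/3))/12)*sin(2^(1/3)*sqrt(3)*z*(-2^(1/3)*(9*sqrt(85) + 83)^(1/3) + 2/(9*sqrt(85) + 83)^(1/3))/12) + C3*exp(z*(-4 + 2*2^(1/3)/(9*sqrt(85) + 83)^(1/3) + 2^(2/3)*(9*sqrt(85) + 83)^(1/3))/12)*cos(2^(1/3)*sqrt(3)*z*(-2^(1/3)*(9*sqrt(85) + 83)^(1/3) + 2/(9*sqrt(85) + 83)^(1/3))/12) + C4*exp(-z*(2*2^(1/3)/(9*sqrt(85) + 83)^(1/3) + 2 + 2^(2/3)*(9*sqrt(85) + 83)^(1/3))/6)


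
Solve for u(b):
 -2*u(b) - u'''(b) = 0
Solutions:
 u(b) = C3*exp(-2^(1/3)*b) + (C1*sin(2^(1/3)*sqrt(3)*b/2) + C2*cos(2^(1/3)*sqrt(3)*b/2))*exp(2^(1/3)*b/2)


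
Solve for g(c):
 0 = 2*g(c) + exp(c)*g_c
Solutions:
 g(c) = C1*exp(2*exp(-c))


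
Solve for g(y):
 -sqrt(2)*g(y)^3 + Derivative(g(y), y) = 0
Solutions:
 g(y) = -sqrt(2)*sqrt(-1/(C1 + sqrt(2)*y))/2
 g(y) = sqrt(2)*sqrt(-1/(C1 + sqrt(2)*y))/2


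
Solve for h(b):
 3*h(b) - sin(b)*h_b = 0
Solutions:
 h(b) = C1*(cos(b) - 1)^(3/2)/(cos(b) + 1)^(3/2)


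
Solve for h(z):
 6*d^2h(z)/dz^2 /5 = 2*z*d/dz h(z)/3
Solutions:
 h(z) = C1 + C2*erfi(sqrt(10)*z/6)


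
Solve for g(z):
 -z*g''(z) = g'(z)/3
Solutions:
 g(z) = C1 + C2*z^(2/3)


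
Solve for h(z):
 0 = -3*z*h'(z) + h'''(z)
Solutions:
 h(z) = C1 + Integral(C2*airyai(3^(1/3)*z) + C3*airybi(3^(1/3)*z), z)


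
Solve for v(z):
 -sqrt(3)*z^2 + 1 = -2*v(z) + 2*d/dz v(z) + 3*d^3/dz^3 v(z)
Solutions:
 v(z) = C1*exp(z*(-(9 + sqrt(89))^(1/3) + 2/(9 + sqrt(89))^(1/3))/6)*sin(sqrt(3)*z*(2/(9 + sqrt(89))^(1/3) + (9 + sqrt(89))^(1/3))/6) + C2*exp(z*(-(9 + sqrt(89))^(1/3) + 2/(9 + sqrt(89))^(1/3))/6)*cos(sqrt(3)*z*(2/(9 + sqrt(89))^(1/3) + (9 + sqrt(89))^(1/3))/6) + C3*exp(-z*(-(9 + sqrt(89))^(1/3) + 2/(9 + sqrt(89))^(1/3))/3) + sqrt(3)*z^2/2 + sqrt(3)*z - 1/2 + sqrt(3)


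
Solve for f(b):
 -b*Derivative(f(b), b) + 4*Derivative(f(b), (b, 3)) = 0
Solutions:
 f(b) = C1 + Integral(C2*airyai(2^(1/3)*b/2) + C3*airybi(2^(1/3)*b/2), b)


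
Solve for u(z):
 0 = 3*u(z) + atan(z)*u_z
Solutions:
 u(z) = C1*exp(-3*Integral(1/atan(z), z))


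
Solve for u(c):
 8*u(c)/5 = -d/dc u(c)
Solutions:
 u(c) = C1*exp(-8*c/5)


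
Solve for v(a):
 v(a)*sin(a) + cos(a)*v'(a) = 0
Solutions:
 v(a) = C1*cos(a)


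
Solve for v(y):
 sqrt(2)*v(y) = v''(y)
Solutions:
 v(y) = C1*exp(-2^(1/4)*y) + C2*exp(2^(1/4)*y)


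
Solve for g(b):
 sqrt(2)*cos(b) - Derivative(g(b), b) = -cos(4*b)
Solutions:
 g(b) = C1 + sqrt(2)*sin(b) + sin(4*b)/4


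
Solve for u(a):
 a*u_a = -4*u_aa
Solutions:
 u(a) = C1 + C2*erf(sqrt(2)*a/4)


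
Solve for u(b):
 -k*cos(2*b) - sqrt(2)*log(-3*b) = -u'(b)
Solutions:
 u(b) = C1 + sqrt(2)*b*(log(-b) - 1) + sqrt(2)*b*log(3) + k*sin(2*b)/2


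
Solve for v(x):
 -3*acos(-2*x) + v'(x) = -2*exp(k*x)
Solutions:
 v(x) = C1 + 3*x*acos(-2*x) + 3*sqrt(1 - 4*x^2)/2 - 2*Piecewise((exp(k*x)/k, Ne(k, 0)), (x, True))


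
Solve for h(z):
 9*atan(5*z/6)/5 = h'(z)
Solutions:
 h(z) = C1 + 9*z*atan(5*z/6)/5 - 27*log(25*z^2 + 36)/25


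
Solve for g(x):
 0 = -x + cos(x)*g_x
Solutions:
 g(x) = C1 + Integral(x/cos(x), x)


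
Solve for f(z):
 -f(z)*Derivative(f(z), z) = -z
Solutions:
 f(z) = -sqrt(C1 + z^2)
 f(z) = sqrt(C1 + z^2)


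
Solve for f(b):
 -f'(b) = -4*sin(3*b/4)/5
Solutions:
 f(b) = C1 - 16*cos(3*b/4)/15


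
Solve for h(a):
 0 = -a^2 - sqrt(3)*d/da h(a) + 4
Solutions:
 h(a) = C1 - sqrt(3)*a^3/9 + 4*sqrt(3)*a/3


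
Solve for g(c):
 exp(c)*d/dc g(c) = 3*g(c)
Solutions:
 g(c) = C1*exp(-3*exp(-c))


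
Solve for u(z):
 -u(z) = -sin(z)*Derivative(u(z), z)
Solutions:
 u(z) = C1*sqrt(cos(z) - 1)/sqrt(cos(z) + 1)


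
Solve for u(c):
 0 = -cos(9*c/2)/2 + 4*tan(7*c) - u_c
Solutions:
 u(c) = C1 - 4*log(cos(7*c))/7 - sin(9*c/2)/9


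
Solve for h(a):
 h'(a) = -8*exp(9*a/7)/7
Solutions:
 h(a) = C1 - 8*exp(9*a/7)/9


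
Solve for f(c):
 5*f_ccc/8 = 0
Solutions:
 f(c) = C1 + C2*c + C3*c^2


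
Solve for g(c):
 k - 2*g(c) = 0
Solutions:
 g(c) = k/2


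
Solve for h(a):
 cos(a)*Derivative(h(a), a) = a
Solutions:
 h(a) = C1 + Integral(a/cos(a), a)


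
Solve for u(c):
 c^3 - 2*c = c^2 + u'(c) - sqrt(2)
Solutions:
 u(c) = C1 + c^4/4 - c^3/3 - c^2 + sqrt(2)*c


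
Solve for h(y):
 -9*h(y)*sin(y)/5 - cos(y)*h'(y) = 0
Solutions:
 h(y) = C1*cos(y)^(9/5)


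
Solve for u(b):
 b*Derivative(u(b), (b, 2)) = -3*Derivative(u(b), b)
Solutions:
 u(b) = C1 + C2/b^2


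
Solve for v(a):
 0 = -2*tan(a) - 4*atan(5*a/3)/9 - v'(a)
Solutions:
 v(a) = C1 - 4*a*atan(5*a/3)/9 + 2*log(25*a^2 + 9)/15 + 2*log(cos(a))


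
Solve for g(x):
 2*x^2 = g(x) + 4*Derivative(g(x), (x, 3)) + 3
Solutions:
 g(x) = C3*exp(-2^(1/3)*x/2) + 2*x^2 + (C1*sin(2^(1/3)*sqrt(3)*x/4) + C2*cos(2^(1/3)*sqrt(3)*x/4))*exp(2^(1/3)*x/4) - 3


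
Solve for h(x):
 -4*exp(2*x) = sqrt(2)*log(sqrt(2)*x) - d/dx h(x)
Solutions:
 h(x) = C1 + sqrt(2)*x*log(x) + sqrt(2)*x*(-1 + log(2)/2) + 2*exp(2*x)


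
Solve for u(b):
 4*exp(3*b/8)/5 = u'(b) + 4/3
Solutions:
 u(b) = C1 - 4*b/3 + 32*exp(3*b/8)/15


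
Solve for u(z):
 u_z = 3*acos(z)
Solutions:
 u(z) = C1 + 3*z*acos(z) - 3*sqrt(1 - z^2)


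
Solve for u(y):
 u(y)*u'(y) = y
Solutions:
 u(y) = -sqrt(C1 + y^2)
 u(y) = sqrt(C1 + y^2)


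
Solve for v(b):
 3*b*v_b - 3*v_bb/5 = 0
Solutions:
 v(b) = C1 + C2*erfi(sqrt(10)*b/2)


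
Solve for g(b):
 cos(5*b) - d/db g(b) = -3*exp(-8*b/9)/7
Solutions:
 g(b) = C1 + sin(5*b)/5 - 27*exp(-8*b/9)/56


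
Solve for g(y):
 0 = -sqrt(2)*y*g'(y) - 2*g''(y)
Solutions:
 g(y) = C1 + C2*erf(2^(1/4)*y/2)


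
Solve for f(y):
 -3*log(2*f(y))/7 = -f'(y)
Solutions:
 -7*Integral(1/(log(_y) + log(2)), (_y, f(y)))/3 = C1 - y


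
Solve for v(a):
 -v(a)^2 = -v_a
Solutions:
 v(a) = -1/(C1 + a)


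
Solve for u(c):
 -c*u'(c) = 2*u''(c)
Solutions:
 u(c) = C1 + C2*erf(c/2)


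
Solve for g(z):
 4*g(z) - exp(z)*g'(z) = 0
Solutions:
 g(z) = C1*exp(-4*exp(-z))


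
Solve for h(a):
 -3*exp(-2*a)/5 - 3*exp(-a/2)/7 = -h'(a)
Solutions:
 h(a) = C1 - 3*exp(-2*a)/10 - 6*exp(-a/2)/7


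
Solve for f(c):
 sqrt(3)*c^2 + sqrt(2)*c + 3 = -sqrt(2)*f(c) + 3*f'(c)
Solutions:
 f(c) = C1*exp(sqrt(2)*c/3) - sqrt(6)*c^2/2 - 3*sqrt(3)*c - c - 9*sqrt(6)/2 - 3*sqrt(2)


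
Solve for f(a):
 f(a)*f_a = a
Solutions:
 f(a) = -sqrt(C1 + a^2)
 f(a) = sqrt(C1 + a^2)


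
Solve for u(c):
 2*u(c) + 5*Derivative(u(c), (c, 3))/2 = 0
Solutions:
 u(c) = C3*exp(-10^(2/3)*c/5) + (C1*sin(10^(2/3)*sqrt(3)*c/10) + C2*cos(10^(2/3)*sqrt(3)*c/10))*exp(10^(2/3)*c/10)


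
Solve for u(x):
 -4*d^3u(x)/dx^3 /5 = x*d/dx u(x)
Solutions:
 u(x) = C1 + Integral(C2*airyai(-10^(1/3)*x/2) + C3*airybi(-10^(1/3)*x/2), x)


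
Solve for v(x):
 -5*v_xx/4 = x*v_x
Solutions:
 v(x) = C1 + C2*erf(sqrt(10)*x/5)


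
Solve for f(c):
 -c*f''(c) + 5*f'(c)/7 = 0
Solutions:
 f(c) = C1 + C2*c^(12/7)


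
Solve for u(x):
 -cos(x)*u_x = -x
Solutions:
 u(x) = C1 + Integral(x/cos(x), x)


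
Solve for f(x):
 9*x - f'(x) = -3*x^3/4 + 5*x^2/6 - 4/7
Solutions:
 f(x) = C1 + 3*x^4/16 - 5*x^3/18 + 9*x^2/2 + 4*x/7


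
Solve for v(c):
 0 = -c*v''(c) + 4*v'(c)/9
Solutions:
 v(c) = C1 + C2*c^(13/9)


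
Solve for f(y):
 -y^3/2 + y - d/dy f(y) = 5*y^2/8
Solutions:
 f(y) = C1 - y^4/8 - 5*y^3/24 + y^2/2


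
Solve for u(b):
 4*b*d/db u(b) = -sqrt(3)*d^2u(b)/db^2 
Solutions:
 u(b) = C1 + C2*erf(sqrt(2)*3^(3/4)*b/3)


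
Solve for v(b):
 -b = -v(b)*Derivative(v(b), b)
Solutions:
 v(b) = -sqrt(C1 + b^2)
 v(b) = sqrt(C1 + b^2)


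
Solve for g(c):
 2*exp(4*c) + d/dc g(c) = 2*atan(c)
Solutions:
 g(c) = C1 + 2*c*atan(c) - exp(4*c)/2 - log(c^2 + 1)


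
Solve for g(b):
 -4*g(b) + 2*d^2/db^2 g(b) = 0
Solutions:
 g(b) = C1*exp(-sqrt(2)*b) + C2*exp(sqrt(2)*b)


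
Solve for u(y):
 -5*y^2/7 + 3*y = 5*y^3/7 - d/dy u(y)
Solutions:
 u(y) = C1 + 5*y^4/28 + 5*y^3/21 - 3*y^2/2


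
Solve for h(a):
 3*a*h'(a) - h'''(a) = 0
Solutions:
 h(a) = C1 + Integral(C2*airyai(3^(1/3)*a) + C3*airybi(3^(1/3)*a), a)


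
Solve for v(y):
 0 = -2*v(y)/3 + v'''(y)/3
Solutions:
 v(y) = C3*exp(2^(1/3)*y) + (C1*sin(2^(1/3)*sqrt(3)*y/2) + C2*cos(2^(1/3)*sqrt(3)*y/2))*exp(-2^(1/3)*y/2)


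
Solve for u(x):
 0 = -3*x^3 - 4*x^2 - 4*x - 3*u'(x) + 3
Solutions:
 u(x) = C1 - x^4/4 - 4*x^3/9 - 2*x^2/3 + x


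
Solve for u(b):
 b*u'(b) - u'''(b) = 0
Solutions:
 u(b) = C1 + Integral(C2*airyai(b) + C3*airybi(b), b)


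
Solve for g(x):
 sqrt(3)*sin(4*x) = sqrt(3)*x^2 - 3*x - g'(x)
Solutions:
 g(x) = C1 + sqrt(3)*x^3/3 - 3*x^2/2 + sqrt(3)*cos(4*x)/4


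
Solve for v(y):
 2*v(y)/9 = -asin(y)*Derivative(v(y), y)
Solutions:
 v(y) = C1*exp(-2*Integral(1/asin(y), y)/9)


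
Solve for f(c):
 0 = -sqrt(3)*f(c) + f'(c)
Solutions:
 f(c) = C1*exp(sqrt(3)*c)


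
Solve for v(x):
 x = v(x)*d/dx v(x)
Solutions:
 v(x) = -sqrt(C1 + x^2)
 v(x) = sqrt(C1 + x^2)


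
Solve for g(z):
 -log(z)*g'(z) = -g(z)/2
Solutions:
 g(z) = C1*exp(li(z)/2)


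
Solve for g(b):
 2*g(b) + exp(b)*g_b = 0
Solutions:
 g(b) = C1*exp(2*exp(-b))


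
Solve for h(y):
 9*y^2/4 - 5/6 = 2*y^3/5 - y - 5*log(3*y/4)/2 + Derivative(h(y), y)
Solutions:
 h(y) = C1 - y^4/10 + 3*y^3/4 + y^2/2 + 5*y*log(y)/2 - 5*y*log(2) - 10*y/3 + 5*y*log(3)/2


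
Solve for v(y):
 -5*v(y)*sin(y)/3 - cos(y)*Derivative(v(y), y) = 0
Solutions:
 v(y) = C1*cos(y)^(5/3)


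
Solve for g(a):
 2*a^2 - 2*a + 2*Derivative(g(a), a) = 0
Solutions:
 g(a) = C1 - a^3/3 + a^2/2


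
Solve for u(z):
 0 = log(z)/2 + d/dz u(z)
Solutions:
 u(z) = C1 - z*log(z)/2 + z/2


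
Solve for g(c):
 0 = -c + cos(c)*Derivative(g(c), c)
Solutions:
 g(c) = C1 + Integral(c/cos(c), c)


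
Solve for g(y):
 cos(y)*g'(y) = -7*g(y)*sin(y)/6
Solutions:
 g(y) = C1*cos(y)^(7/6)


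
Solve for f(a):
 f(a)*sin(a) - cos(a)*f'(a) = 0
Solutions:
 f(a) = C1/cos(a)


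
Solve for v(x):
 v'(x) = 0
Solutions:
 v(x) = C1


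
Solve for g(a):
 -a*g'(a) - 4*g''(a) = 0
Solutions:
 g(a) = C1 + C2*erf(sqrt(2)*a/4)


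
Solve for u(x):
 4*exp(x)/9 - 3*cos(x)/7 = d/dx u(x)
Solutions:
 u(x) = C1 + 4*exp(x)/9 - 3*sin(x)/7


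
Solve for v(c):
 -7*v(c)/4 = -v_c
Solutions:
 v(c) = C1*exp(7*c/4)


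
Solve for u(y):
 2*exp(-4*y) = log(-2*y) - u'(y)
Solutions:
 u(y) = C1 + y*log(-y) + y*(-1 + log(2)) + exp(-4*y)/2


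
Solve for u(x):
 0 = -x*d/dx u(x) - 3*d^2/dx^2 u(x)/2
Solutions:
 u(x) = C1 + C2*erf(sqrt(3)*x/3)


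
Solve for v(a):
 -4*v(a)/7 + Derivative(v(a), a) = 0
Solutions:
 v(a) = C1*exp(4*a/7)


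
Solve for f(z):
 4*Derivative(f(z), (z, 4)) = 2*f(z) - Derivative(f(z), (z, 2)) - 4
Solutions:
 f(z) = C1*exp(-sqrt(2)*z*sqrt(-1 + sqrt(33))/4) + C2*exp(sqrt(2)*z*sqrt(-1 + sqrt(33))/4) + C3*sin(sqrt(2)*z*sqrt(1 + sqrt(33))/4) + C4*cos(sqrt(2)*z*sqrt(1 + sqrt(33))/4) + 2


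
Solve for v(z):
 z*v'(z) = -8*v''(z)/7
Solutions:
 v(z) = C1 + C2*erf(sqrt(7)*z/4)


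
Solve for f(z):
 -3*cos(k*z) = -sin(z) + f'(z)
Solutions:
 f(z) = C1 - cos(z) - 3*sin(k*z)/k


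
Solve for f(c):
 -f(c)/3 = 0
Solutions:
 f(c) = 0


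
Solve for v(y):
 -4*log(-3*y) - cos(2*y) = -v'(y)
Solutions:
 v(y) = C1 + 4*y*log(-y) - 4*y + 4*y*log(3) + sin(2*y)/2


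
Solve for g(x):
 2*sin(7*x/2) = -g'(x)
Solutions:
 g(x) = C1 + 4*cos(7*x/2)/7


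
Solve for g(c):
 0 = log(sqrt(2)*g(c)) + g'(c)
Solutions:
 2*Integral(1/(2*log(_y) + log(2)), (_y, g(c))) = C1 - c


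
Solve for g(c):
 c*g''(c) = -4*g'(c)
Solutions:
 g(c) = C1 + C2/c^3


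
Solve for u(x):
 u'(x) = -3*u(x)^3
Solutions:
 u(x) = -sqrt(2)*sqrt(-1/(C1 - 3*x))/2
 u(x) = sqrt(2)*sqrt(-1/(C1 - 3*x))/2


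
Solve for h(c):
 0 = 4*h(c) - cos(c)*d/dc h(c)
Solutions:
 h(c) = C1*(sin(c)^2 + 2*sin(c) + 1)/(sin(c)^2 - 2*sin(c) + 1)


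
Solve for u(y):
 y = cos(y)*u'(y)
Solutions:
 u(y) = C1 + Integral(y/cos(y), y)


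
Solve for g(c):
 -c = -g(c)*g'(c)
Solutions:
 g(c) = -sqrt(C1 + c^2)
 g(c) = sqrt(C1 + c^2)


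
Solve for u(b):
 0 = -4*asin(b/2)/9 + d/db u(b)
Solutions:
 u(b) = C1 + 4*b*asin(b/2)/9 + 4*sqrt(4 - b^2)/9


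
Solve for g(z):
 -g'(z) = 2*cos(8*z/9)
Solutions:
 g(z) = C1 - 9*sin(8*z/9)/4


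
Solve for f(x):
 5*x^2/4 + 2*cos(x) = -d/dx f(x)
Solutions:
 f(x) = C1 - 5*x^3/12 - 2*sin(x)


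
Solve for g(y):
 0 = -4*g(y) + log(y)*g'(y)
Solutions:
 g(y) = C1*exp(4*li(y))


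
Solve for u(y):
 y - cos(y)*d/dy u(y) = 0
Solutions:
 u(y) = C1 + Integral(y/cos(y), y)


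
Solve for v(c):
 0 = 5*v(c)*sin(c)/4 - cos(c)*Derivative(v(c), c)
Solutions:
 v(c) = C1/cos(c)^(5/4)


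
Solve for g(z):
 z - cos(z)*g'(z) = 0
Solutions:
 g(z) = C1 + Integral(z/cos(z), z)


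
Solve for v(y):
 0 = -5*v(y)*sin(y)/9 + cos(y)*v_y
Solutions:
 v(y) = C1/cos(y)^(5/9)


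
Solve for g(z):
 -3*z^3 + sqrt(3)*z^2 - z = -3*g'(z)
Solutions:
 g(z) = C1 + z^4/4 - sqrt(3)*z^3/9 + z^2/6


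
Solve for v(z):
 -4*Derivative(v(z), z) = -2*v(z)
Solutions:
 v(z) = C1*exp(z/2)


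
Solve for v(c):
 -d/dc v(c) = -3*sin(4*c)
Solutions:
 v(c) = C1 - 3*cos(4*c)/4


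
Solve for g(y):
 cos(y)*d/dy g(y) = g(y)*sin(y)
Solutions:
 g(y) = C1/cos(y)


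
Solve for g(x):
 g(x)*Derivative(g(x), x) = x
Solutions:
 g(x) = -sqrt(C1 + x^2)
 g(x) = sqrt(C1 + x^2)


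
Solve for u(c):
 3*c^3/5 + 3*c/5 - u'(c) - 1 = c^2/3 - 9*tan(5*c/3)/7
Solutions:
 u(c) = C1 + 3*c^4/20 - c^3/9 + 3*c^2/10 - c - 27*log(cos(5*c/3))/35


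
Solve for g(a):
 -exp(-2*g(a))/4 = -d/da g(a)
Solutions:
 g(a) = log(-sqrt(C1 + 2*a)) - log(2)
 g(a) = log(C1 + 2*a)/2 - log(2)


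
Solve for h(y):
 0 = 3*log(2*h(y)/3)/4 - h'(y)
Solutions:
 -4*Integral(1/(log(_y) - log(3) + log(2)), (_y, h(y)))/3 = C1 - y


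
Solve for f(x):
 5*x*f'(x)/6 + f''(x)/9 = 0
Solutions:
 f(x) = C1 + C2*erf(sqrt(15)*x/2)


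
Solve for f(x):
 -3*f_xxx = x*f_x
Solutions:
 f(x) = C1 + Integral(C2*airyai(-3^(2/3)*x/3) + C3*airybi(-3^(2/3)*x/3), x)


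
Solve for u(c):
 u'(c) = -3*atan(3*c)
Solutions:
 u(c) = C1 - 3*c*atan(3*c) + log(9*c^2 + 1)/2


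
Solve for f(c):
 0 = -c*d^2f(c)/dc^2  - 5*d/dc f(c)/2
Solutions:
 f(c) = C1 + C2/c^(3/2)


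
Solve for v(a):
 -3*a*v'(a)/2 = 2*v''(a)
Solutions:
 v(a) = C1 + C2*erf(sqrt(6)*a/4)


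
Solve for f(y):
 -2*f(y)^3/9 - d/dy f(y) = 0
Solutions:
 f(y) = -3*sqrt(2)*sqrt(-1/(C1 - 2*y))/2
 f(y) = 3*sqrt(2)*sqrt(-1/(C1 - 2*y))/2


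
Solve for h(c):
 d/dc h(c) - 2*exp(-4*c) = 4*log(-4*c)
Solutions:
 h(c) = C1 + 4*c*log(-c) + 4*c*(-1 + 2*log(2)) - exp(-4*c)/2


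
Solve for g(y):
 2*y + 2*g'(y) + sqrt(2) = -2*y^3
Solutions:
 g(y) = C1 - y^4/4 - y^2/2 - sqrt(2)*y/2


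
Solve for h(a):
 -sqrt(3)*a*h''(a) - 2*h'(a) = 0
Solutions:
 h(a) = C1 + C2*a^(1 - 2*sqrt(3)/3)


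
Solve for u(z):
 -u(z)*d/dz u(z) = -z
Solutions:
 u(z) = -sqrt(C1 + z^2)
 u(z) = sqrt(C1 + z^2)


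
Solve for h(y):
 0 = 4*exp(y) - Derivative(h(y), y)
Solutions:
 h(y) = C1 + 4*exp(y)


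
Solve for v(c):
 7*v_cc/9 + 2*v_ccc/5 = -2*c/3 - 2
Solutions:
 v(c) = C1 + C2*c + C3*exp(-35*c/18) - c^3/7 - 261*c^2/245


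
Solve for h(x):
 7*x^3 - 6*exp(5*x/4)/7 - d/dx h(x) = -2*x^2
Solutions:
 h(x) = C1 + 7*x^4/4 + 2*x^3/3 - 24*exp(5*x/4)/35


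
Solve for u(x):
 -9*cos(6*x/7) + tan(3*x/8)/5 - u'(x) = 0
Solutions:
 u(x) = C1 - 8*log(cos(3*x/8))/15 - 21*sin(6*x/7)/2


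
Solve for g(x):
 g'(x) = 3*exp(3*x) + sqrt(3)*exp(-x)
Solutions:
 g(x) = C1 + exp(3*x) - sqrt(3)*exp(-x)


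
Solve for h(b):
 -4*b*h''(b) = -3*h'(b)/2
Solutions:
 h(b) = C1 + C2*b^(11/8)


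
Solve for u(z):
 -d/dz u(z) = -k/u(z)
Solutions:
 u(z) = -sqrt(C1 + 2*k*z)
 u(z) = sqrt(C1 + 2*k*z)


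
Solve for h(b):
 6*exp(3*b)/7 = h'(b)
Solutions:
 h(b) = C1 + 2*exp(3*b)/7


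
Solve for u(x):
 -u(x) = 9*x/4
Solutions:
 u(x) = -9*x/4


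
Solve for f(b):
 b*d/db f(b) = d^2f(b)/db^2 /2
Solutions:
 f(b) = C1 + C2*erfi(b)


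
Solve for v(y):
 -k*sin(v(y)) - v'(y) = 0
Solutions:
 v(y) = -acos((-C1 - exp(2*k*y))/(C1 - exp(2*k*y))) + 2*pi
 v(y) = acos((-C1 - exp(2*k*y))/(C1 - exp(2*k*y)))


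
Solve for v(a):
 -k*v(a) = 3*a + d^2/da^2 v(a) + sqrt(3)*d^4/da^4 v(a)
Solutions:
 v(a) = C1*exp(-sqrt(2)*3^(3/4)*a*sqrt(-sqrt(-4*sqrt(3)*k + 1) - 1)/6) + C2*exp(sqrt(2)*3^(3/4)*a*sqrt(-sqrt(-4*sqrt(3)*k + 1) - 1)/6) + C3*exp(-sqrt(2)*3^(3/4)*a*sqrt(sqrt(-4*sqrt(3)*k + 1) - 1)/6) + C4*exp(sqrt(2)*3^(3/4)*a*sqrt(sqrt(-4*sqrt(3)*k + 1) - 1)/6) - 3*a/k


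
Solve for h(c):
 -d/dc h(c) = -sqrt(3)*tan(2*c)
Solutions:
 h(c) = C1 - sqrt(3)*log(cos(2*c))/2


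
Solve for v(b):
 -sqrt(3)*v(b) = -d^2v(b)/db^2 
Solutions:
 v(b) = C1*exp(-3^(1/4)*b) + C2*exp(3^(1/4)*b)


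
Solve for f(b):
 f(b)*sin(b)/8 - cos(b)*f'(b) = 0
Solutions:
 f(b) = C1/cos(b)^(1/8)


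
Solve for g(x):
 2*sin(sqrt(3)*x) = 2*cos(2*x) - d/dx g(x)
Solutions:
 g(x) = C1 + sin(2*x) + 2*sqrt(3)*cos(sqrt(3)*x)/3


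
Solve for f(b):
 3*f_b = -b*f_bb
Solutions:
 f(b) = C1 + C2/b^2


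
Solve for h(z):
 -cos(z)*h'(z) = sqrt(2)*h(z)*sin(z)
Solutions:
 h(z) = C1*cos(z)^(sqrt(2))
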